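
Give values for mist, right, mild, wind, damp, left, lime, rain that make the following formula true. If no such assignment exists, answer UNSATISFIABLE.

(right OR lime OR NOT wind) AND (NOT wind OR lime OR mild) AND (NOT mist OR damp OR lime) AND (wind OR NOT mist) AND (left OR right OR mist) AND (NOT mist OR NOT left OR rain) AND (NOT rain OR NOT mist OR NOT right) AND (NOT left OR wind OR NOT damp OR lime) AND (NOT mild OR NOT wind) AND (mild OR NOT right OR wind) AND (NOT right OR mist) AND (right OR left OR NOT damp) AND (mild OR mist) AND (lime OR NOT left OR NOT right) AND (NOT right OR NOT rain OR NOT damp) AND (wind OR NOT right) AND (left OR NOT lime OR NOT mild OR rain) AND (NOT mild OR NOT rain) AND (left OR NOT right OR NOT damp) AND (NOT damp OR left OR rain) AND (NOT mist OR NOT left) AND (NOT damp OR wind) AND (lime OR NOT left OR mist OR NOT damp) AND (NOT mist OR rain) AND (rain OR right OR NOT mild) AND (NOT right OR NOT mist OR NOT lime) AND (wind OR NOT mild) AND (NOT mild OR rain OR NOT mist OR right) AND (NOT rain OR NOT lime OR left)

UNSATISFIABLE

Suppose wind = true.
The clause (NOT mild) is unit, so mild = false.
The clause (lime) is unit, so lime = true.
The clause (mist) is unit, so mist = true.
The clause (NOT left) is unit, so left = false.
The clause (rain) is unit, so rain = true.
Now (NOT rain) is unsatisfied and unit — conflict.
So wind must be the other value — set wind = false.
The clause (NOT mist) is unit, so mist = false.
The clause (NOT right) is unit, so right = false.
The clause (left) is unit, so left = true.
The clause (mild) is unit, so mild = true.
Now (NOT mild) is unsatisfied and unit — conflict.
Neither wind = true nor wind = false works.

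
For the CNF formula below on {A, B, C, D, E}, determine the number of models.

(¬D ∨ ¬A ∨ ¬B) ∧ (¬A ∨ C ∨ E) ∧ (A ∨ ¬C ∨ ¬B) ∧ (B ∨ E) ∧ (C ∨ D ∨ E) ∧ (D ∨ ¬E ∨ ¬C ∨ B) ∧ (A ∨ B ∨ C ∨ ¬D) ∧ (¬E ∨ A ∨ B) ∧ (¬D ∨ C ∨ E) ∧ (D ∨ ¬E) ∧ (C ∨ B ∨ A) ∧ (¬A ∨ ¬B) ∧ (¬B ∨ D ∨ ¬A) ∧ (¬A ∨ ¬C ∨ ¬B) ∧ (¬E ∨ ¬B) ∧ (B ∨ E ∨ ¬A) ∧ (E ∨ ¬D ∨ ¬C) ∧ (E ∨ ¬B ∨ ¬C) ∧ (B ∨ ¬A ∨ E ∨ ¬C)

2

There are 2^5 = 32 truth assignments over (A, B, C, D, E).
Split on C. With C = True, the clauses containing C are satisfied and ¬C drops from the rest; 1 of the 2^4 = 16 assignments to the other variables satisfy what remains.
With C = False, by the same count on the reduced clause set, 1 assignment works.
(One model: A=T, B=F, C=F, D=T, E=T.)
Total: 1 + 1 = 2.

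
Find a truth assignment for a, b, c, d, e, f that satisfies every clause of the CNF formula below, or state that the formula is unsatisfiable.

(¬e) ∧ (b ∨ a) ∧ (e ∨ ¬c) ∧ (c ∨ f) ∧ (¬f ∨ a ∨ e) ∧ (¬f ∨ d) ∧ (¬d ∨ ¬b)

a: True,  b: False,  c: False,  d: True,  e: False,  f: True

Unit clause (¬e) forces e = False.
Unit clause (¬c) forces c = False.
Unit clause (f) forces f = True.
Unit clause (a) forces a = True.
Unit clause (d) forces d = True.
Unit clause (¬b) forces b = False.
This assignment satisfies each clause.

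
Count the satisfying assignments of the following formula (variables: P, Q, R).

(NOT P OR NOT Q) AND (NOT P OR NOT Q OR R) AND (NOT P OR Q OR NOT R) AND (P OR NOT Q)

3

There are 2^3 = 8 truth assignments over (P, Q, R).
Check each against the 4 clauses (columns in the order P, Q, R):
  F F F  ✓ satisfies all
  F F T  ✓ satisfies all
  F T F  ✗ fails (P OR NOT Q)
  F T T  ✗ fails (P OR NOT Q)
  T F F  ✓ satisfies all
  T F T  ✗ fails (NOT P OR Q OR NOT R)
  T T F  ✗ fails (NOT P OR NOT Q)
  T T T  ✗ fails (NOT P OR NOT Q)
3 of the 8 rows are models.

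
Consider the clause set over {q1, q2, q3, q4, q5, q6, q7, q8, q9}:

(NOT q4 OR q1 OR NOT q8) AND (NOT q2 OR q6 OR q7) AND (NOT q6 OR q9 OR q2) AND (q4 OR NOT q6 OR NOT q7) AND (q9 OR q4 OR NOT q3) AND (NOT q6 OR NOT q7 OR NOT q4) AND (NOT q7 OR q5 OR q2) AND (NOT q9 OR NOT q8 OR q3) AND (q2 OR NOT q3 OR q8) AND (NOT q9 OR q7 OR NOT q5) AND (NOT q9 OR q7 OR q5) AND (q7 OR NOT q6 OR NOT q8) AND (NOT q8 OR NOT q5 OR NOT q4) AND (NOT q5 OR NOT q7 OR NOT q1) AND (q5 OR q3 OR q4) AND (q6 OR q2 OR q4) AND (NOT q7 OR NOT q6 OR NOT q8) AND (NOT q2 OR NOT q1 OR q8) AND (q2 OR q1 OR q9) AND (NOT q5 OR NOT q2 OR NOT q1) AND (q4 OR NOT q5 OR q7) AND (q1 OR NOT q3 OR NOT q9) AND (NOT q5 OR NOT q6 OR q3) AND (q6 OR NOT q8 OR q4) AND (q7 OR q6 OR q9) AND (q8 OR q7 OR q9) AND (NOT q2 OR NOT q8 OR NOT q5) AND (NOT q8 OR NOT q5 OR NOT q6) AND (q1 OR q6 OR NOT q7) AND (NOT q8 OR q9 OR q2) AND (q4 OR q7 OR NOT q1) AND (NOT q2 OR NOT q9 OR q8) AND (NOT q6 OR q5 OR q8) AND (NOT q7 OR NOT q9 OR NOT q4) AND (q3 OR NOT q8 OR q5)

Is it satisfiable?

Branch on q4: set q4 = true.
Branch on q1: set q1 = true.
Branch on q6: set q6 = false.
Branch on q2: set q2 = true.
The clause (q7) is unit, so q7 = true.
The clause (NOT q5) is unit, so q5 = false.
The clause (q8) is unit, so q8 = true.
The clause (NOT q9) is unit, so q9 = false.
The clause (q3) is unit, so q3 = true.
This assignment satisfies each clause.
A satisfying assignment: q1=true; q2=true; q3=true; q4=true; q5=false; q6=false; q7=true; q8=true; q9=false.

Yes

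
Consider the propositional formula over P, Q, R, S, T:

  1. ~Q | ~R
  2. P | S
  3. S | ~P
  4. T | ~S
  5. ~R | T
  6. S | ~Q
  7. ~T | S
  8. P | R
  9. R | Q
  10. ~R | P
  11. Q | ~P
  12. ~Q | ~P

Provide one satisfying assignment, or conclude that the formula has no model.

Case Q = 0:
From the singleton clause (R), R = 1.
From the singleton clause (T), T = 1.
From the singleton clause (S), S = 1.
From the singleton clause (P), P = 1.
Now (~P) is unsatisfied and unit — conflict.
Backtrack on Q: now try Q = 1.
From the singleton clause (~R), R = 0.
From the singleton clause (S), S = 1.
From the singleton clause (T), T = 1.
From the singleton clause (P), P = 1.
Now (~P) is unsatisfied and unit — conflict.
Either choice for Q ends in contradiction.

UNSATISFIABLE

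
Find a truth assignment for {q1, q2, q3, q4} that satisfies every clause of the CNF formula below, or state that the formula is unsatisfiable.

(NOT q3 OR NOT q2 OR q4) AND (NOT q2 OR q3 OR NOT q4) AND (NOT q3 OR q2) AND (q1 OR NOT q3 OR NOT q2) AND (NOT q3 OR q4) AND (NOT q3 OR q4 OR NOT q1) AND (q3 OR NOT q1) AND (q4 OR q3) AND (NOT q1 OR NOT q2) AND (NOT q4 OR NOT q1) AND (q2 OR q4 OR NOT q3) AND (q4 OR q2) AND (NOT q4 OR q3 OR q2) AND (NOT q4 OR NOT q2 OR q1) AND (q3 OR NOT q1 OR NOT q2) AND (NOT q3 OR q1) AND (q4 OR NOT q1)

UNSATISFIABLE

Try q3 = false.
Unit clause (NOT q1) forces q1 = false.
Unit clause (q4) forces q4 = true.
Unit clause (NOT q2) forces q2 = false.
That conflicts with the unit clause (q2).
Backtrack on q3: now try q3 = true.
Unit clause (q2) forces q2 = true.
Unit clause (q4) forces q4 = true.
Unit clause (q1) forces q1 = true.
That conflicts with the unit clause (NOT q1).
Neither q3 = true nor q3 = false works.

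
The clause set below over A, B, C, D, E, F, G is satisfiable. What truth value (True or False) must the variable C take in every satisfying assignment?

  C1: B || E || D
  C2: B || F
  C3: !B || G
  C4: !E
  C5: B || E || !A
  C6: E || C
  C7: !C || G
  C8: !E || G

True

Suppose C = false.
Unit clause (!E) forces E = false.
But (E) is also a unit clause — contradiction.
So every satisfying assignment has C = True.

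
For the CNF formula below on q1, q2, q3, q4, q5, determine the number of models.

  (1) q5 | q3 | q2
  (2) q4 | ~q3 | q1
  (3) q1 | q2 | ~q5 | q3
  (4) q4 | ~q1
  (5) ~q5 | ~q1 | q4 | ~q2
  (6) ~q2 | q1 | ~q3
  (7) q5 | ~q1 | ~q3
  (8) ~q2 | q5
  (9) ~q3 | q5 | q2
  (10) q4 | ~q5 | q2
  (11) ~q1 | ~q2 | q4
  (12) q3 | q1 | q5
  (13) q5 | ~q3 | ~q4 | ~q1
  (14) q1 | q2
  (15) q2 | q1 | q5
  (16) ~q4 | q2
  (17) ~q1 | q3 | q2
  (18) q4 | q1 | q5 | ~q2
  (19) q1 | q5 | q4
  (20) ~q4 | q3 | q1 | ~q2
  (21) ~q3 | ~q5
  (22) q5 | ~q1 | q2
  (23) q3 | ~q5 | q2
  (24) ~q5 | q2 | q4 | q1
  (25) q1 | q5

2

There are 2^5 = 32 truth assignments over (q1, q2, q3, q4, q5).
Split on q2. With q2 = 1, the clauses containing q2 are satisfied and ~q2 drops from the rest; 2 of the 2^4 = 16 assignments to the other variables satisfy what remains.
With q2 = 0, by the same count on the reduced clause set, 0 assignments work.
(One model: q1=F, q2=T, q3=F, q4=F, q5=T.)
Total: 2 + 0 = 2.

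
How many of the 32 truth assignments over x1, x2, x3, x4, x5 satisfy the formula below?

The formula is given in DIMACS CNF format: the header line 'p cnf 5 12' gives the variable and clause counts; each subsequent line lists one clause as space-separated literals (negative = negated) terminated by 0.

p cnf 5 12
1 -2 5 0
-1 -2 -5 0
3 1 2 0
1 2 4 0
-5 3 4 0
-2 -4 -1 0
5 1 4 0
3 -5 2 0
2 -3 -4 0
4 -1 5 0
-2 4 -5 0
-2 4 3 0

There are 2^5 = 32 truth assignments over (x1, x2, x3, x4, x5).
Split on x5. With x5 = True, the clauses containing x5 are satisfied and ¬x5 drops from the rest; 3 of the 2^4 = 16 assignments to the other variables satisfy what remains.
With x5 = False, by the same count on the reduced clause set, 1 assignment works.
(One model: x1=F, x2=T, x3=F, x4=T, x5=T.)
Total: 3 + 1 = 4.

4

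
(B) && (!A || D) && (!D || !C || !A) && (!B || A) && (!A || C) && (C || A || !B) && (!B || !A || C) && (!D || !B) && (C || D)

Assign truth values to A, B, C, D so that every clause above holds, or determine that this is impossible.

UNSATISFIABLE

Unit clause (B) forces B = true.
Unit clause (A) forces A = true.
Unit clause (D) forces D = true.
That conflicts with the unit clause (!D).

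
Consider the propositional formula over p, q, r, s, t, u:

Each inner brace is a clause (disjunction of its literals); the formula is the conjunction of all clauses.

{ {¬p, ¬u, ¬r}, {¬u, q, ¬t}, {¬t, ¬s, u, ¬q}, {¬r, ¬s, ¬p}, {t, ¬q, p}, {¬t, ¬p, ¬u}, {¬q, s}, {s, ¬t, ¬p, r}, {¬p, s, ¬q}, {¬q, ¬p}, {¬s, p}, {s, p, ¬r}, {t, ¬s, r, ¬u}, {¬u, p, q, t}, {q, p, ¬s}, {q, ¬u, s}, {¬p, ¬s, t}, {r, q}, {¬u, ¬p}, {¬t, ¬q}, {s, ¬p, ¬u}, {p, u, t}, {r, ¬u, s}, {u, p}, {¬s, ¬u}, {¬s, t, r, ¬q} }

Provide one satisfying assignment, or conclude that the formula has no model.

Try q = False.
The clause (r) is unit, so r = True.
Try p = True.
The clause (¬u) is unit, so u = False.
The clause (¬s) is unit, so s = False.
All clauses hold; t can take either value.

p ↦ True,  q ↦ False,  r ↦ True,  s ↦ False,  t ↦ True,  u ↦ False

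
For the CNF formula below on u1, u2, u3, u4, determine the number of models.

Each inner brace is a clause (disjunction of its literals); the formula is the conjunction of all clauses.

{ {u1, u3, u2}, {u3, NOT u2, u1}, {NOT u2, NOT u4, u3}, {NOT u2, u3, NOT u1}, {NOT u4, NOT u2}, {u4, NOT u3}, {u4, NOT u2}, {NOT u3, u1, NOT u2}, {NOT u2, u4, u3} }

4

There are 2^4 = 16 truth assignments over (u1, u2, u3, u4).
Check each against the 9 clauses (columns in the order u1, u2, u3, u4):
  F F F F  ✗ fails (u1 OR u3 OR u2)
  F F F T  ✗ fails (u1 OR u3 OR u2)
  F F T F  ✗ fails (u4 OR NOT u3)
  F F T T  ✓ satisfies all
  F T F F  ✗ fails (u3 OR NOT u2 OR u1)
  F T F T  ✗ fails (u3 OR NOT u2 OR u1)
  F T T F  ✗ fails (u4 OR NOT u3)
  F T T T  ✗ fails (NOT u4 OR NOT u2)
  T F F F  ✓ satisfies all
  T F F T  ✓ satisfies all
  T F T F  ✗ fails (u4 OR NOT u3)
  T F T T  ✓ satisfies all
  T T F F  ✗ fails (NOT u2 OR u3 OR NOT u1)
  T T F T  ✗ fails (NOT u2 OR NOT u4 OR u3)
  T T T F  ✗ fails (u4 OR NOT u3)
  T T T T  ✗ fails (NOT u4 OR NOT u2)
4 of the 16 rows are models.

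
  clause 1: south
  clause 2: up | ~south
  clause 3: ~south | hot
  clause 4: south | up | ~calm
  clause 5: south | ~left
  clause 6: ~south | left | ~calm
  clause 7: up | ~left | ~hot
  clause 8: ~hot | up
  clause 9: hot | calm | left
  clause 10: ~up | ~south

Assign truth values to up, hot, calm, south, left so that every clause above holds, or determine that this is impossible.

UNSATISFIABLE

The clause (south) is unit, so south = 1.
The clause (up) is unit, so up = 1.
But (~up) is also a unit clause — contradiction.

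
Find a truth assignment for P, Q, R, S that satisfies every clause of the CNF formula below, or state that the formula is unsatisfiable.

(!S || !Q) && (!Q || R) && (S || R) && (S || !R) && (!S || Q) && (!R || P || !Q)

UNSATISFIABLE

Try S = false.
Unit clause (R) forces R = true.
But (!R) is also a unit clause — contradiction.
So S must be the other value — set S = true.
Unit clause (!Q) forces Q = false.
But (Q) is also a unit clause — contradiction.
Both values of S lead to a conflict.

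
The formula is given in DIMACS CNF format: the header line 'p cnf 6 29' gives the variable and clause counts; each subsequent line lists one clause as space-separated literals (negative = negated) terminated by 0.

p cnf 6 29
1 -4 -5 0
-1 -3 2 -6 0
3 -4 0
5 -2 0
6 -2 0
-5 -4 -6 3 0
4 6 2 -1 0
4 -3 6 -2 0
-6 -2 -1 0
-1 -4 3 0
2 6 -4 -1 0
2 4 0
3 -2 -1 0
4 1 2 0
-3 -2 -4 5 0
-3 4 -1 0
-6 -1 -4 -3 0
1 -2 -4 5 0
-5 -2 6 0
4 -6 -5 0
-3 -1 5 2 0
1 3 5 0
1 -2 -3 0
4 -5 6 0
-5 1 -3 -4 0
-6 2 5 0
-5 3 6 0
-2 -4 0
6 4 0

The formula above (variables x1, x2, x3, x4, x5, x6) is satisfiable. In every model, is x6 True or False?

False

Suppose x6 = True.
Branch on x3: set x3 = True.
Branch on x1: set x1 = False.
From the singleton clause (¬x2), x2 = False.
From the singleton clause (x4), x4 = True.
From the singleton clause (¬x5), x5 = False.
Now (x5) is unsatisfied and unit — conflict.
Undo x1 and try x1 = True.
From the singleton clause (x2), x2 = True.
Now (¬x2) is unsatisfied and unit — conflict.
Both values of x1 lead to a conflict.
Undo x3 and try x3 = False.
From the singleton clause (¬x4), x4 = False.
From the singleton clause (x2), x2 = True.
From the singleton clause (x5), x5 = True.
Now (¬x5) is unsatisfied and unit — conflict.
Both values of x3 lead to a conflict.
So every satisfying assignment has x6 = False.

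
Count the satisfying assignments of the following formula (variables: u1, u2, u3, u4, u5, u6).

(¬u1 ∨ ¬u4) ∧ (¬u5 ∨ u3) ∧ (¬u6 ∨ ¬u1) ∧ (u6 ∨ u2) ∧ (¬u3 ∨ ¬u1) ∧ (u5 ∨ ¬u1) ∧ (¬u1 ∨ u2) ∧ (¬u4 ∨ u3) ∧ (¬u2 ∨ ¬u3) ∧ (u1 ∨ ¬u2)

There are 2^6 = 64 truth assignments over (u1, u2, u3, u4, u5, u6).
Split on u6. With u6 = True, the clauses containing u6 are satisfied and ¬u6 drops from the rest; 5 of the 2^5 = 32 assignments to the other variables satisfy what remains.
With u6 = False, by the same count on the reduced clause set, 0 assignments work.
(One model: u1=F, u2=F, u3=F, u4=F, u5=F, u6=T.)
Total: 5 + 0 = 5.

5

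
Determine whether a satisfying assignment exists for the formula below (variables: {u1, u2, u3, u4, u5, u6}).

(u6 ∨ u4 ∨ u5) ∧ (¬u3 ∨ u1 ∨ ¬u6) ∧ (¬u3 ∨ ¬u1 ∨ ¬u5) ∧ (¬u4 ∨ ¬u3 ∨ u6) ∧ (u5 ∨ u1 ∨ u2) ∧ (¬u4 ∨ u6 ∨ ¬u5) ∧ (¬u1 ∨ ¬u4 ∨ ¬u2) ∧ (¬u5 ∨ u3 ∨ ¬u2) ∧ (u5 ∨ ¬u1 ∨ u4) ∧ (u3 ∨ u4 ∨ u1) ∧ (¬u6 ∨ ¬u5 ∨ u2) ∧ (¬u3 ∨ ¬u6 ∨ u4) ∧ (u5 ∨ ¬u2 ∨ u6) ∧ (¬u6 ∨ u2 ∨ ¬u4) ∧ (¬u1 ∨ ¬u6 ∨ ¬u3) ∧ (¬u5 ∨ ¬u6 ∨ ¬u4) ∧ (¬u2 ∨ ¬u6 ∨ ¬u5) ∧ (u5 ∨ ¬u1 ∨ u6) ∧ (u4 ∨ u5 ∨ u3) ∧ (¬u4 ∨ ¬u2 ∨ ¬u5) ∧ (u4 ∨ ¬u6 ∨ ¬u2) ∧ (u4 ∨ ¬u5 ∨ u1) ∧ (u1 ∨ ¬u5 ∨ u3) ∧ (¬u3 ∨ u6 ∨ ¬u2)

Yes

Suppose u6 = False.
Suppose u4 = False.
From the singleton clause (u5), u5 = True.
From the singleton clause (u1), u1 = True.
From the singleton clause (¬u3), u3 = False.
From the singleton clause (¬u2), u2 = False.
This assignment satisfies each clause.
A satisfying assignment: u1: True; u2: False; u3: False; u4: False; u5: True; u6: False.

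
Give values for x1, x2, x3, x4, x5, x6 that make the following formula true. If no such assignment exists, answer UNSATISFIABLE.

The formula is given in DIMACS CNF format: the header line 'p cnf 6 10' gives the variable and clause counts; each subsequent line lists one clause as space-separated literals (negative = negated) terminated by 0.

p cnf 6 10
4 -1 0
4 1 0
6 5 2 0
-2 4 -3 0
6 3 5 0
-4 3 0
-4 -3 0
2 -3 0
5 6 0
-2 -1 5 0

Suppose x4 = True.
From the singleton clause (x3), x3 = True.
Now (¬x3) is unsatisfied and unit — conflict.
Backtrack on x4: now try x4 = False.
From the singleton clause (¬x1), x1 = False.
Now (x1) is unsatisfied and unit — conflict.
Neither x4 = True nor x4 = False works.

UNSATISFIABLE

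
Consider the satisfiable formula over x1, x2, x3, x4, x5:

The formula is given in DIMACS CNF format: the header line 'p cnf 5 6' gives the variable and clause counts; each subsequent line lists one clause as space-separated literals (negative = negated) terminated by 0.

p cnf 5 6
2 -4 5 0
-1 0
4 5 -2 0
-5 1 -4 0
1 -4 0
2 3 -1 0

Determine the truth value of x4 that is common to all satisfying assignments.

Suppose x4 = True.
From the singleton clause (¬x1), x1 = False.
But (x1) is also a unit clause — contradiction.
So every satisfying assignment has x4 = False.

False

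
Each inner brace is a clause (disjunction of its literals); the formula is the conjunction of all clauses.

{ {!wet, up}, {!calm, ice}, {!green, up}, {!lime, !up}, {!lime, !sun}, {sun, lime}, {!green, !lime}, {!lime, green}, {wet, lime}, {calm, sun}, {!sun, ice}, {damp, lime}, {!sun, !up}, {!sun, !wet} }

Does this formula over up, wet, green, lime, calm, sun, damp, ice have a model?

No

Case wet = false:
From the singleton clause (lime), lime = true.
From the singleton clause (!up), up = false.
From the singleton clause (!green), green = false.
Now (green) is unsatisfied and unit — conflict.
That branch fails; take wet = true instead.
From the singleton clause (up), up = true.
From the singleton clause (!lime), lime = false.
From the singleton clause (sun), sun = true.
Now (!sun) is unsatisfied and unit — conflict.
Either choice for wet ends in contradiction.
No assignment satisfies every clause.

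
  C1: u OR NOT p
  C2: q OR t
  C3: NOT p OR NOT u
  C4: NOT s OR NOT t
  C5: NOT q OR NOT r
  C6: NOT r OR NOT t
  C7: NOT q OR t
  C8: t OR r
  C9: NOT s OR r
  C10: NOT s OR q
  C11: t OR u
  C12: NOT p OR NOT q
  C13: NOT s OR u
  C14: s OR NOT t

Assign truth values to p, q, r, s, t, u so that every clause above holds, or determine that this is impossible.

UNSATISFIABLE

Try u = true.
From the singleton clause (NOT p), p = false.
Try q = true.
From the singleton clause (NOT r), r = false.
From the singleton clause (t), t = true.
From the singleton clause (NOT s), s = false.
But (s) is also a unit clause — contradiction.
So q must be the other value — set q = false.
From the singleton clause (t), t = true.
From the singleton clause (NOT s), s = false.
But (s) is also a unit clause — contradiction.
Neither q = true nor q = false works.
So u must be the other value — set u = false.
From the singleton clause (NOT p), p = false.
From the singleton clause (t), t = true.
From the singleton clause (NOT s), s = false.
But (s) is also a unit clause — contradiction.
Neither u = true nor u = false works.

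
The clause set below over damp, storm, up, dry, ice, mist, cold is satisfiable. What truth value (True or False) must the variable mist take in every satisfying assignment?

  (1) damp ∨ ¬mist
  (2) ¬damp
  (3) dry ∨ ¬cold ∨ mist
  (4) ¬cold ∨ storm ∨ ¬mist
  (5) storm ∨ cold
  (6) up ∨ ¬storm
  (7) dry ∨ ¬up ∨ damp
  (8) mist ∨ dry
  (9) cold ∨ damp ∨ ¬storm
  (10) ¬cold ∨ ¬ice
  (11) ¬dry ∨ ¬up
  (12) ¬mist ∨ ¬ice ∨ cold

False

Suppose mist = True.
The clause (damp) is unit, so damp = True.
But (¬damp) is also a unit clause — contradiction.
So every satisfying assignment has mist = False.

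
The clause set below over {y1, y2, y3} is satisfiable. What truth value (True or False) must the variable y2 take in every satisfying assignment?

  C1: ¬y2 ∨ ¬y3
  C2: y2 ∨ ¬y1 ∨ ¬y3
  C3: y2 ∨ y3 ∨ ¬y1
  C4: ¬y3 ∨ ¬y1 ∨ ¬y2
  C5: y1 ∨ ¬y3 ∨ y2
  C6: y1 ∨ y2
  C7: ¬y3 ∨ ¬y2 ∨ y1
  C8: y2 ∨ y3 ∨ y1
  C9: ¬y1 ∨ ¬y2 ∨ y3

True

Suppose y2 = False.
From the singleton clause (y1), y1 = True.
From the singleton clause (¬y3), y3 = False.
But (y3) is also a unit clause — contradiction.
So every satisfying assignment has y2 = True.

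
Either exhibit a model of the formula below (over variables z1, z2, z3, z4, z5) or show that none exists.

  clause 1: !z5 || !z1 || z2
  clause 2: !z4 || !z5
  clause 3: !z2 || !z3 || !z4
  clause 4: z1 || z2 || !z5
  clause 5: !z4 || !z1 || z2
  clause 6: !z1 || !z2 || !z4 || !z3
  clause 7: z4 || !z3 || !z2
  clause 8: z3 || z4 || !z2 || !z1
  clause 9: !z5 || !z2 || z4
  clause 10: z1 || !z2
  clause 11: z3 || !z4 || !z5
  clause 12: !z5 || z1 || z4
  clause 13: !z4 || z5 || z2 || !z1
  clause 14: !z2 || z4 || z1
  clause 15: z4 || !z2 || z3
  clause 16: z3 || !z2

z1 ↦ false,  z2 ↦ false,  z3 ↦ false,  z4 ↦ false,  z5 ↦ false

Suppose z4 = false.
Suppose z3 = false.
Unit clause (!z2) forces z2 = false.
Suppose z5 = false.
No clause remains; z1 is free.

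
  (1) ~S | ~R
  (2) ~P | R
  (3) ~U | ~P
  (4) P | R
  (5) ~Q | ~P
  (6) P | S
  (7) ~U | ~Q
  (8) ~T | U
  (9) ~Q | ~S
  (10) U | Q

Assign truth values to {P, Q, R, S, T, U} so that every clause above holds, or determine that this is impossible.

UNSATISFIABLE

Branch on S: set S = 0.
From the singleton clause (P), P = 1.
From the singleton clause (R), R = 1.
From the singleton clause (~U), U = 0.
From the singleton clause (~Q), Q = 0.
Now (Q) is unsatisfied and unit — conflict.
Undo S and try S = 1.
From the singleton clause (~R), R = 0.
From the singleton clause (~P), P = 0.
Now (P) is unsatisfied and unit — conflict.
Neither S = 1 nor S = 0 works.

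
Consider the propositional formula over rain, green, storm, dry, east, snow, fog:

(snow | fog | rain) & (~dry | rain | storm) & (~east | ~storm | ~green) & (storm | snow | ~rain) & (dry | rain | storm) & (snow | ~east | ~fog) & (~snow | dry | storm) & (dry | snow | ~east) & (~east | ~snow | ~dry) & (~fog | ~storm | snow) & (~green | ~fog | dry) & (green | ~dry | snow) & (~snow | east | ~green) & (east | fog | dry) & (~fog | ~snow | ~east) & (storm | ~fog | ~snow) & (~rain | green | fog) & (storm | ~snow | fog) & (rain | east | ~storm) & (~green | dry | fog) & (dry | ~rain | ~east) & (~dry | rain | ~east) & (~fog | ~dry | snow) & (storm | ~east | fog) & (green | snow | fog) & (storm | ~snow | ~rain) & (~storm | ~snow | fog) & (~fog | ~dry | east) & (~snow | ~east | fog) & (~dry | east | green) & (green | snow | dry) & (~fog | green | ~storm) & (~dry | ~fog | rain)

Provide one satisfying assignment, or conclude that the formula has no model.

Try snow = 0.
Try fog = 0.
Unit clause (rain) forces rain = 1.
Unit clause (storm) forces storm = 1.
Unit clause (green) forces green = 1.
Unit clause (~east) forces east = 0.
Unit clause (dry) forces dry = 1.
This assignment satisfies each clause.

rain: 1; green: 1; storm: 1; dry: 1; east: 0; snow: 0; fog: 0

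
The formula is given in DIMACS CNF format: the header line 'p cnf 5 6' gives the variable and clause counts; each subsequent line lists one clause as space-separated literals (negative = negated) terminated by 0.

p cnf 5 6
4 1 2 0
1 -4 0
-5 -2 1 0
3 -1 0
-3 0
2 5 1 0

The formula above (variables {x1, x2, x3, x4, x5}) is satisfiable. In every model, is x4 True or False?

Suppose x4 = True.
(x1) alone gives x1 = True.
(x3) alone gives x3 = True.
That conflicts with the unit clause (¬x3).
So every satisfying assignment has x4 = False.

False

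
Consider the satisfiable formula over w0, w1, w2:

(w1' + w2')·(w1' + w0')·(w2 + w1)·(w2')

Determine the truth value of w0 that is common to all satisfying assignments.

False

Suppose w0 = 1.
(w1') alone gives w1 = 0.
(w2) alone gives w2 = 1.
But (w2') is also a unit clause — contradiction.
So every satisfying assignment has w0 = False.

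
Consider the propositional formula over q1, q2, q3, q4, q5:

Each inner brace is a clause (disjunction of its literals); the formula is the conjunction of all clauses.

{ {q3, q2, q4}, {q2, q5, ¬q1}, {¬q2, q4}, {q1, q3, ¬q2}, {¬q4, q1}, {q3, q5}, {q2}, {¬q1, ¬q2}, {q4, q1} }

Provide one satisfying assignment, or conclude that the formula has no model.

The clause (q2) is unit, so q2 = True.
The clause (q4) is unit, so q4 = True.
The clause (q1) is unit, so q1 = True.
But (¬q1) is also a unit clause — contradiction.

UNSATISFIABLE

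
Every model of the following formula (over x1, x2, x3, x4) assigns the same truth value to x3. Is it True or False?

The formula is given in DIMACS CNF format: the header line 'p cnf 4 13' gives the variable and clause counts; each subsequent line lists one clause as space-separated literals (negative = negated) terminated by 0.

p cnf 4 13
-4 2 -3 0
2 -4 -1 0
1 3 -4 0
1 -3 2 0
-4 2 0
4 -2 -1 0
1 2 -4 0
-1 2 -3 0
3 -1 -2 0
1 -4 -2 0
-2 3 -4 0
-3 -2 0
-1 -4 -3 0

False

Suppose x3 = True.
The clause (¬x2) is unit, so x2 = False.
The clause (¬x4) is unit, so x4 = False.
The clause (x1) is unit, so x1 = True.
Now (¬x1) is unsatisfied and unit — conflict.
So every satisfying assignment has x3 = False.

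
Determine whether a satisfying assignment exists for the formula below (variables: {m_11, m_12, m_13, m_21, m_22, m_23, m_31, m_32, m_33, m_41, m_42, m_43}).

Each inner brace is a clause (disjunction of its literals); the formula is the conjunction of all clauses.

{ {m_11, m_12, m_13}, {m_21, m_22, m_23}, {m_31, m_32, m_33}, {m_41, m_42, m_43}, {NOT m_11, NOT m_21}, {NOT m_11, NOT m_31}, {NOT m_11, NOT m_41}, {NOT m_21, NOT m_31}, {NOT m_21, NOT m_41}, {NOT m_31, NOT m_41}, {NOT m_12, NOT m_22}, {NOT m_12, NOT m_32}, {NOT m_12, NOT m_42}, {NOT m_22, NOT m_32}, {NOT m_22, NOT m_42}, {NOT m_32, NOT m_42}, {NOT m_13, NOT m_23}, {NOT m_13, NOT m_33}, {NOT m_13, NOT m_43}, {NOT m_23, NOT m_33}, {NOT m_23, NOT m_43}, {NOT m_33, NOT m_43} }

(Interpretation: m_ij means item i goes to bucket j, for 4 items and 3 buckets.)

No

Branch on m_11: set m_11 = false.
Branch on m_12: set m_12 = true.
Unit clause (NOT m_22) forces m_22 = false.
Unit clause (NOT m_32) forces m_32 = false.
Unit clause (NOT m_42) forces m_42 = false.
Branch on m_21: set m_21 = true.
Unit clause (NOT m_31) forces m_31 = false.
Unit clause (m_33) forces m_33 = true.
Unit clause (NOT m_41) forces m_41 = false.
Unit clause (m_43) forces m_43 = true.
That conflicts with the unit clause (NOT m_43).
So m_21 must be the other value — set m_21 = false.
Unit clause (m_23) forces m_23 = true.
Unit clause (NOT m_13) forces m_13 = false.
Unit clause (NOT m_33) forces m_33 = false.
Unit clause (m_31) forces m_31 = true.
Unit clause (NOT m_41) forces m_41 = false.
Unit clause (m_43) forces m_43 = true.
That conflicts with the unit clause (NOT m_43).
Either choice for m_21 ends in contradiction.
So m_12 must be the other value — set m_12 = false.
Unit clause (m_13) forces m_13 = true.
Unit clause (NOT m_23) forces m_23 = false.
Unit clause (NOT m_33) forces m_33 = false.
Unit clause (NOT m_43) forces m_43 = false.
Branch on m_21: set m_21 = true.
Unit clause (NOT m_31) forces m_31 = false.
Unit clause (m_32) forces m_32 = true.
Unit clause (NOT m_41) forces m_41 = false.
Unit clause (m_42) forces m_42 = true.
That conflicts with the unit clause (NOT m_42).
So m_21 must be the other value — set m_21 = false.
Unit clause (m_22) forces m_22 = true.
Unit clause (NOT m_32) forces m_32 = false.
Unit clause (m_31) forces m_31 = true.
Unit clause (NOT m_41) forces m_41 = false.
Unit clause (m_42) forces m_42 = true.
That conflicts with the unit clause (NOT m_42).
Either choice for m_21 ends in contradiction.
Either choice for m_12 ends in contradiction.
So m_11 must be the other value — set m_11 = true.
Unit clause (NOT m_21) forces m_21 = false.
Unit clause (NOT m_31) forces m_31 = false.
Unit clause (NOT m_41) forces m_41 = false.
Branch on m_22: set m_22 = true.
Unit clause (NOT m_12) forces m_12 = false.
Unit clause (NOT m_32) forces m_32 = false.
Unit clause (m_33) forces m_33 = true.
Unit clause (NOT m_42) forces m_42 = false.
Unit clause (m_43) forces m_43 = true.
That conflicts with the unit clause (NOT m_43).
So m_22 must be the other value — set m_22 = false.
Unit clause (m_23) forces m_23 = true.
Unit clause (NOT m_13) forces m_13 = false.
Unit clause (NOT m_33) forces m_33 = false.
Unit clause (m_32) forces m_32 = true.
Unit clause (NOT m_12) forces m_12 = false.
Unit clause (NOT m_42) forces m_42 = false.
Unit clause (m_43) forces m_43 = true.
That conflicts with the unit clause (NOT m_43).
Either choice for m_22 ends in contradiction.
Either choice for m_11 ends in contradiction.
No assignment satisfies every clause.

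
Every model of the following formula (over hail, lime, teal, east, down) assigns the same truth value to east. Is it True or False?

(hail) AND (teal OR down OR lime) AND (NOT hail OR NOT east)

False

Suppose east = true.
Unit clause (hail) forces hail = true.
Now (NOT hail) is unsatisfied and unit — conflict.
So every satisfying assignment has east = False.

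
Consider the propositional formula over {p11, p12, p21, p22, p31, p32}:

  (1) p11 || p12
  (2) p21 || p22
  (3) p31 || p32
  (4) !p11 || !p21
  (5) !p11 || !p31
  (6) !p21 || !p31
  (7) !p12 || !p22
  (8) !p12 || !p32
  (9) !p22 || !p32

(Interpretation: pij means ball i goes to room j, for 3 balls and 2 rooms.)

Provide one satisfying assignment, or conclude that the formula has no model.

UNSATISFIABLE

Branch on p11: set p11 = true.
(!p21) alone gives p21 = false.
(p22) alone gives p22 = true.
(!p31) alone gives p31 = false.
(p32) alone gives p32 = true.
That conflicts with the unit clause (!p32).
That branch fails; take p11 = false instead.
(p12) alone gives p12 = true.
(!p22) alone gives p22 = false.
(p21) alone gives p21 = true.
(!p31) alone gives p31 = false.
(p32) alone gives p32 = true.
That conflicts with the unit clause (!p32).
Neither p11 = true nor p11 = false works.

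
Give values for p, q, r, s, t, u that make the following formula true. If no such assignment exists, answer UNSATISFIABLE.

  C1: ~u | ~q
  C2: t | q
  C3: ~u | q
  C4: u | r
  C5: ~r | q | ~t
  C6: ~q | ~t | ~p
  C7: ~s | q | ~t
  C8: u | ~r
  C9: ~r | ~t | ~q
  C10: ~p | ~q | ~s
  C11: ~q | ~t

UNSATISFIABLE

Branch on u: set u = 0.
Unit clause (r) forces r = 1.
But (~r) is also a unit clause — contradiction.
Undo u and try u = 1.
Unit clause (~q) forces q = 0.
But (q) is also a unit clause — contradiction.
Neither u = 1 nor u = 0 works.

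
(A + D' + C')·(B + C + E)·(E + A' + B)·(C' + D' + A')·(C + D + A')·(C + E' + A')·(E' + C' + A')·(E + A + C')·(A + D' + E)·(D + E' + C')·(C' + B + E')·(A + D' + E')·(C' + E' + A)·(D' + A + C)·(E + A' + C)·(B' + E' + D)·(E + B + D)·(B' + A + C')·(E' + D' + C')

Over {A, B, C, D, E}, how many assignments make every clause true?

There are 2^5 = 32 truth assignments over (A, B, C, D, E).
Split on A. With A = 1, the clauses containing A are satisfied and A' drops from the rest; 1 of the 2^4 = 16 assignments to the other variables satisfy what remains.
With A = 0, by the same count on the reduced clause set, 2 assignments work.
(One model: A=F, B=F, C=F, D=F, E=T.)
Total: 1 + 2 = 3.

3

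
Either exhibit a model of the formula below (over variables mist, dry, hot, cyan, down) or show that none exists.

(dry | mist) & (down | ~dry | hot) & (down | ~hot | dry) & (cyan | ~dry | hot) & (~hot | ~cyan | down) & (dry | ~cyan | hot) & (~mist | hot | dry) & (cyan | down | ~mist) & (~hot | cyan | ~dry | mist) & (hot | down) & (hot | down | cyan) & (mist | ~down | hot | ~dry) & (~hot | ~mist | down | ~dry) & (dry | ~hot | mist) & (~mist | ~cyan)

Try dry = 1.
Try down = 1.
Try cyan = 0.
The clause (hot) is unit, so hot = 1.
The clause (mist) is unit, so mist = 1.
Every clause now holds.

mist ↦ 1,  dry ↦ 1,  hot ↦ 1,  cyan ↦ 0,  down ↦ 1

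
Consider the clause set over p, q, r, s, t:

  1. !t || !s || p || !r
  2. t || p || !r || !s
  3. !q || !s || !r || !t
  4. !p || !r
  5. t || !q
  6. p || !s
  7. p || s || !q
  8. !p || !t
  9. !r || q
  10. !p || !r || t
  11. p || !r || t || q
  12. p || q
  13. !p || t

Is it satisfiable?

No, unsatisfiable

Try p = false.
The clause (!s) is unit, so s = false.
The clause (!q) is unit, so q = false.
But (q) is also a unit clause — contradiction.
So p must be the other value — set p = true.
The clause (!r) is unit, so r = false.
The clause (!t) is unit, so t = false.
But (t) is also a unit clause — contradiction.
Neither p = true nor p = false works.
No assignment satisfies every clause.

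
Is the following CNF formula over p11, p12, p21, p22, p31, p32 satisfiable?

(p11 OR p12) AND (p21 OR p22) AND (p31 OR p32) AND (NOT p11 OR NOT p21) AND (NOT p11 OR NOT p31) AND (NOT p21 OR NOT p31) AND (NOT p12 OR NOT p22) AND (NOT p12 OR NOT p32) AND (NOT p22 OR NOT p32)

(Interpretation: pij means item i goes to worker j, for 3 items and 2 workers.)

Unsatisfiable

Branch on p11: set p11 = true.
The clause (NOT p21) is unit, so p21 = false.
The clause (p22) is unit, so p22 = true.
The clause (NOT p31) is unit, so p31 = false.
The clause (p32) is unit, so p32 = true.
Now (NOT p32) is unsatisfied and unit — conflict.
So p11 must be the other value — set p11 = false.
The clause (p12) is unit, so p12 = true.
The clause (NOT p22) is unit, so p22 = false.
The clause (p21) is unit, so p21 = true.
The clause (NOT p31) is unit, so p31 = false.
The clause (p32) is unit, so p32 = true.
Now (NOT p32) is unsatisfied and unit — conflict.
Neither p11 = true nor p11 = false works.
No assignment satisfies every clause.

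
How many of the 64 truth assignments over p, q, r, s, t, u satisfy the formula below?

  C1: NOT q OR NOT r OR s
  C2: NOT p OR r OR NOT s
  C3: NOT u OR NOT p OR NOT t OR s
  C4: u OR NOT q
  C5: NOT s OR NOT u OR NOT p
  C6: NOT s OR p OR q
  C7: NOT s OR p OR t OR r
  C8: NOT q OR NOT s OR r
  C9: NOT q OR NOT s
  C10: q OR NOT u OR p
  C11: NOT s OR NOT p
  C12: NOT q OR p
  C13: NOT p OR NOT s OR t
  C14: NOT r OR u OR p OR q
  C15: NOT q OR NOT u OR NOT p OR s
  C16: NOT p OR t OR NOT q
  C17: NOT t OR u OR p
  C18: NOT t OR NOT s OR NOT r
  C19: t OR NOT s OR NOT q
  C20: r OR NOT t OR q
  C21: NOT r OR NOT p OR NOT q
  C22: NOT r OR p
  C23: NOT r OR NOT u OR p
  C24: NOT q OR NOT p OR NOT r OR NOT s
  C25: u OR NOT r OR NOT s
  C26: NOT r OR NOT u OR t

There are 2^6 = 64 truth assignments over (p, q, r, s, t, u).
Split on u. With u = true, the clauses containing u are satisfied and NOT u drops from the rest; 1 of the 2^5 = 32 assignments to the other variables satisfy what remains.
With u = false, by the same count on the reduced clause set, 4 assignments work.
(One model: p=F, q=F, r=F, s=F, t=F, u=F.)
Total: 1 + 4 = 5.

5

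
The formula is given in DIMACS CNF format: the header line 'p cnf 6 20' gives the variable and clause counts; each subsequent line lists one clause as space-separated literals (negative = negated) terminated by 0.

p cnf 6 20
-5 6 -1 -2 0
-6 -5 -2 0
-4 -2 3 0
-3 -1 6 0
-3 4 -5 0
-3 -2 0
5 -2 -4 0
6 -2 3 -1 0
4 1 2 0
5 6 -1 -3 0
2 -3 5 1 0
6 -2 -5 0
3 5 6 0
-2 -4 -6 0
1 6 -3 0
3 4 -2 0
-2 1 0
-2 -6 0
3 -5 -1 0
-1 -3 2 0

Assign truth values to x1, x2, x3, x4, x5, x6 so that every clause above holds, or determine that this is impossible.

x1=False,  x2=False,  x3=False,  x4=True,  x5=False,  x6=True

Branch on x3: set x3 = False.
Branch on x4: set x4 = True.
From the singleton clause (¬x2), x2 = False.
Branch on x5: set x5 = False.
From the singleton clause (x6), x6 = True.
No clause remains; x1 is free.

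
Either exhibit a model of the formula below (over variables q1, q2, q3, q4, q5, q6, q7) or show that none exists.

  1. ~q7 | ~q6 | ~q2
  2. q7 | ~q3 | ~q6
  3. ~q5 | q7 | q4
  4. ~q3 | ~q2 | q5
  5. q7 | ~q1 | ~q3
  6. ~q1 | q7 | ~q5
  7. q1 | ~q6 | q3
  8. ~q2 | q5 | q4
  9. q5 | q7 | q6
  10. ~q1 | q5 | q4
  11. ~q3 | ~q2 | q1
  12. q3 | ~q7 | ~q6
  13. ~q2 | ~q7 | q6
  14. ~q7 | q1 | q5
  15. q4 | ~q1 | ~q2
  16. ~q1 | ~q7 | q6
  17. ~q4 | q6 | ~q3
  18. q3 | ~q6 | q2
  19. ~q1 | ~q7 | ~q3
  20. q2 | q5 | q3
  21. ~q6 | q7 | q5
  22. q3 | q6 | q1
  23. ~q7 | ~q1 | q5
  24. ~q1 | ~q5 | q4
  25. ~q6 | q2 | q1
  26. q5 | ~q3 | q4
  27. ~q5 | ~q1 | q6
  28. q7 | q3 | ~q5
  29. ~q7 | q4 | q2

UNSATISFIABLE

Try q7 = 0.
Try q3 = 0.
(~q5) alone gives q5 = 0.
(q6) alone gives q6 = 1.
That conflicts with the unit clause (~q6).
Backtrack on q3: now try q3 = 1.
(~q6) alone gives q6 = 0.
(~q1) alone gives q1 = 0.
(q5) alone gives q5 = 1.
(q4) alone gives q4 = 1.
That conflicts with the unit clause (~q4).
Neither q3 = 1 nor q3 = 0 works.
Backtrack on q7: now try q7 = 1.
Try q6 = 0.
(~q2) alone gives q2 = 0.
(~q1) alone gives q1 = 0.
(q5) alone gives q5 = 1.
(q3) alone gives q3 = 1.
(~q4) alone gives q4 = 0.
That conflicts with the unit clause (q4).
Backtrack on q6: now try q6 = 1.
(~q2) alone gives q2 = 0.
(q3) alone gives q3 = 1.
(~q1) alone gives q1 = 0.
That conflicts with the unit clause (q1).
Neither q6 = 1 nor q6 = 0 works.
Neither q7 = 1 nor q7 = 0 works.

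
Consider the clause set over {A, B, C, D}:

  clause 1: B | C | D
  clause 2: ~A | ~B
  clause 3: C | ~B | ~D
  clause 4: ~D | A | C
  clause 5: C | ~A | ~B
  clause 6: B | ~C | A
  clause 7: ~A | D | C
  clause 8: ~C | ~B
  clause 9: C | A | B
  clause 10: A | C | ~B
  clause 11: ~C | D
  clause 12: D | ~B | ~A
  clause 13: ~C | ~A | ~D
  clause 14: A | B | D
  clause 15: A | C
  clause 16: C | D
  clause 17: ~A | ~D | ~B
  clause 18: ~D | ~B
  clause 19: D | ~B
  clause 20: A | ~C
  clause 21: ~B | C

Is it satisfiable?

Branch on A: set A = 1.
(~B) alone gives B = 0.
Branch on C: set C = 0.
(D) alone gives D = 1.
This assignment satisfies each clause.
A satisfying assignment: A: 1; B: 0; C: 0; D: 1.

Yes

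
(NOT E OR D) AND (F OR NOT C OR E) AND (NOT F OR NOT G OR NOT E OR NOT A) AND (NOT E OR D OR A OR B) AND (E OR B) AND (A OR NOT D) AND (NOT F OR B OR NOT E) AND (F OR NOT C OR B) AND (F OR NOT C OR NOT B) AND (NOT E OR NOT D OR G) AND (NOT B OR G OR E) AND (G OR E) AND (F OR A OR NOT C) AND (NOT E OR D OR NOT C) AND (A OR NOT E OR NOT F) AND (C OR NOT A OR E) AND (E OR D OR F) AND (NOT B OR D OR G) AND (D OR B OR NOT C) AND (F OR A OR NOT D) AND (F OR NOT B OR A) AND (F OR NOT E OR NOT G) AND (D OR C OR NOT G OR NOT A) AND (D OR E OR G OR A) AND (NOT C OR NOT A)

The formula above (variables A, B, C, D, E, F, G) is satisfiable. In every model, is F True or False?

Suppose F = false.
Suppose E = false.
From the singleton clause (NOT C), C = false.
From the singleton clause (B), B = true.
From the singleton clause (G), G = true.
From the singleton clause (NOT A), A = false.
That conflicts with the unit clause (A).
So E must be the other value — set E = true.
From the singleton clause (D), D = true.
From the singleton clause (A), A = true.
From the singleton clause (G), G = true.
That conflicts with the unit clause (NOT G).
Both values of E lead to a conflict.
So every satisfying assignment has F = True.

True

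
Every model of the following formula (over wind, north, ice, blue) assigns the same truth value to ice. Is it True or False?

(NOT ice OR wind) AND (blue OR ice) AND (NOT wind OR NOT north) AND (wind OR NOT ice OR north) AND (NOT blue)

Suppose ice = false.
(blue) alone gives blue = true.
But (NOT blue) is also a unit clause — contradiction.
So every satisfying assignment has ice = True.

True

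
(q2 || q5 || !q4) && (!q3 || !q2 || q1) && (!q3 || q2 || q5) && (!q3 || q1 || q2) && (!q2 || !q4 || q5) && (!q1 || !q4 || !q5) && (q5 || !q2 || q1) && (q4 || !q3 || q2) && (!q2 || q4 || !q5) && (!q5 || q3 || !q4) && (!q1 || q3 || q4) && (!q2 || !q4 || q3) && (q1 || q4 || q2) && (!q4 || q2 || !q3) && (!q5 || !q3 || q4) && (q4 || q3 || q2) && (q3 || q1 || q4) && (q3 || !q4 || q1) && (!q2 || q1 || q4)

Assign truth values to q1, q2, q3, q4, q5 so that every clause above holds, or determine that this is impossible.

q1: true,  q2: true,  q3: true,  q4: false,  q5: false

Case q2 = true:
Case q3 = true:
Unit clause (q1) forces q1 = true.
Case q4 = false:
Unit clause (!q5) forces q5 = false.
All clauses are satisfied.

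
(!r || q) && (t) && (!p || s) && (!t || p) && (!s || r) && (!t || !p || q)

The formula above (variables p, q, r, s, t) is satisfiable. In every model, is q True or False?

Suppose q = false.
Unit clause (!r) forces r = false.
Unit clause (t) forces t = true.
Unit clause (p) forces p = true.
Now (!p) is unsatisfied and unit — conflict.
So every satisfying assignment has q = True.

True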